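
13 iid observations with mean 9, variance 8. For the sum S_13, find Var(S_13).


By independence, Var(S_n) = n*Var(X_1) = 13*8 = 104

104


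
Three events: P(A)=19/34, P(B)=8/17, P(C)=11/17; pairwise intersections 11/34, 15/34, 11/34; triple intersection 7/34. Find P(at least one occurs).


P(A∪B∪C) = P(A)+P(B)+P(C) - P(AB)-P(AC)-P(BC) + P(ABC)
= 19/34+8/17+11/17 - 11/34-15/34-11/34 + 7/34
= 27/34

27/34


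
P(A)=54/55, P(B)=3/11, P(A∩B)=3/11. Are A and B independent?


P(A)*P(B) = 54/55*3/11 = 162/605
P(A∩B) = 3/11 != 162/605, so not independent

No, A and B are not independent


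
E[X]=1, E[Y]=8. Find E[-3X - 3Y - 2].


E[-3X - 3Y - 2] = -3*E[X] - 3*E[Y] - 2
= (-3)*(1) + (-3)*(8) + (-2)
= -3 - 24 - 2 = -29

-29


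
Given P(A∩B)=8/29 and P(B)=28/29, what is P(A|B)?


P(A|B) = P(A∩B)/P(B) = (8/29)/(28/29) = 8/28 = 2/7

2/7


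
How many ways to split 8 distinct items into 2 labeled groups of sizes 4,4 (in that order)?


8! = 40320
Denominator: 4!=24 * 4!=24
Coefficient = 40320 / 576 = 70

70


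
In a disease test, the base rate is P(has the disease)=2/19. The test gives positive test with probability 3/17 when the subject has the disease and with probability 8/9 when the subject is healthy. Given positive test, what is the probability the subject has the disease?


P(A) = P(A|B)P(B) + P(A|B')P(B') = 3/17*2/19 + 8/9*17/19 = 2366/2907
P(B|A) = P(A|B)P(B)/P(A) = (6/323)/(2366/2907) = 27/1183

27/1183


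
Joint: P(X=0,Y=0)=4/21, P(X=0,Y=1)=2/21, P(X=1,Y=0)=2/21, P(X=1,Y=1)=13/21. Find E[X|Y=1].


P(Y=1) = 15/21
E[X|Y=1] = (0*2 + 1*13)/15 = 13/15

13/15


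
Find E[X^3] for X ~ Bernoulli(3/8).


For Bernoulli: X in {0,1}
E[X^3] = 0^3*(1-3/8) + 1^3*3/8 = 3/8

3/8


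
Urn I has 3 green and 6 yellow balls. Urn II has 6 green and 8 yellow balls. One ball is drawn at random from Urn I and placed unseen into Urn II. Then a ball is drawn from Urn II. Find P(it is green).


P(transfer green) = 3/9 = 1/3; P(transfer yellow) = 2/3
If green transferred: Urn II has 7 green of 15, so P(green|green moved) = 7/15
If yellow transferred: Urn II has 6 green of 15, so P(green|yellow moved) = 2/5
By total probability: P(green) = 1/3*7/15 + 2/3*2/5 = 19/45

19/45


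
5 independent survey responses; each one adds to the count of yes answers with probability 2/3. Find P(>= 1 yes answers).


P(at least one) = 1 - P(none)
P(none) = (1 - 2/3)^5 = (1/3)^5 = 1/243
P(at least one) = 1 - 1/243 = 242/243

242/243


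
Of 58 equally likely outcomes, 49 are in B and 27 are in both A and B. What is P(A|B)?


P(A|B) = P(A∩B)/P(B) = (27/58)/(49/58) = 27/49

27/49


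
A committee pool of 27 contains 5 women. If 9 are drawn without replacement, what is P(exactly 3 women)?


P(X=3) = C(5,3)*C(22,6) / C(27,9)
= 10*74613 / 4686825
= 746130/4686825 = 238/1495

238/1495


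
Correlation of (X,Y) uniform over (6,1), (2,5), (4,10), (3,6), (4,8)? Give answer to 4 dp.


Cov(X,Y) = -1.6000, Var(X) = 1.7600, Var(Y) = 9.2000
rho = Cov/(sqrt(VarX)*sqrt(VarY)) = -0.3976

-0.3976


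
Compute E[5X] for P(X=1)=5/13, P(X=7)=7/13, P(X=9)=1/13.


E[5X] = sum(g(x)*P(x))
= 5*5/13 + 35*7/13 + 45*1/13
= 315/13

315/13


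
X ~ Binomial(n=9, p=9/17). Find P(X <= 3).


P(X<=3) = P(X=0) + P(X=1) + P(X=2) + P(X=3)
= 134217728/118587876497 + 1358954496/118587876497 + 6115295232/118587876497 + 16052649984/118587876497
= 23661117440/118587876497

23661117440/118587876497


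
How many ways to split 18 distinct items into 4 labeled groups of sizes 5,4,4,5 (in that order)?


18! = 6402373705728000
Denominator: 5!=120 * 4!=24 * 4!=24 * 5!=120
Coefficient = 6402373705728000 / 8294400 = 771891120

771891120


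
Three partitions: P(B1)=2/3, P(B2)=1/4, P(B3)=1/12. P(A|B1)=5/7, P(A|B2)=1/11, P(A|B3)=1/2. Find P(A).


P(A) = P(A|B1)P(B1) + P(A|B2)P(B2) + P(A|B3)P(B3)
= 5/7*2/3 + 1/11*1/4 + 1/2*1/12
= 10/21 + 1/44 + 1/24 = 333/616

333/616


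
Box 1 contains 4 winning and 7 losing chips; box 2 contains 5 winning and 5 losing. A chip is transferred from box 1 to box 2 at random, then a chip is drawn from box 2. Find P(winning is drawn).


P(transfer winning) = 4/11; P(transfer losing) = 7/11
If winning transferred: Urn II has 6 winning of 11, so P(winning|winning moved) = 6/11
If losing transferred: Urn II has 5 winning of 11, so P(winning|losing moved) = 5/11
By total probability: P(winning) = 4/11*6/11 + 7/11*5/11 = 59/121

59/121


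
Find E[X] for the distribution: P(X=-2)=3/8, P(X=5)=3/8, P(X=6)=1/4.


E[X] = sum(x * P(x))
= -2*3/8 + 5*3/8 + 6*1/4
= 21/8

21/8


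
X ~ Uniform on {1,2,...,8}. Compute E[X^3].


E[X^3] = (1/8) * sum(x^3 for x=1..8)
= 1296/8 = 162

162


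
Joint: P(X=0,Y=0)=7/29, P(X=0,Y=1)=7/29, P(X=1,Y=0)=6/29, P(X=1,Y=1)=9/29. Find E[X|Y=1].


P(Y=1) = 16/29
E[X|Y=1] = (0*7 + 1*9)/16 = 9/16

9/16


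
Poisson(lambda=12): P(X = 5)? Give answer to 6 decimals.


P(X=5) = e^(-12) * 12^5 / 5!
≈ 0.000006144212353 * 248832 / 120
≈ 0.012741

0.012741


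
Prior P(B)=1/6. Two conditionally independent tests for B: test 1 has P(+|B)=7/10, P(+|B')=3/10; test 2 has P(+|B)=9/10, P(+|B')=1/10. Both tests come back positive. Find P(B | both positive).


After test 1: P(+) = 7/10*1/6 + 3/10*5/6 = 11/30
P(B|+) = (7/60)/(11/30) = 7/22
After test 2 (use post1 as new prior): P(+) = 9/10*7/22 + 1/10*15/22 = 39/110
P(B|+,+) = (63/220)/(39/110) = 21/26

21/26


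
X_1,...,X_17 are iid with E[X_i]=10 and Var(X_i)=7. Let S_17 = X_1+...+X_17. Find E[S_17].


E[S_n] = n*E[X_1] = 17*10 = 170

170


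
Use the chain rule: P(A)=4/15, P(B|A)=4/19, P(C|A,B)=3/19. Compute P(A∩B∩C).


P(A∩B∩C) = P(A) * P(B|A) * P(C|A∩B)
= 4/15 * 4/19 * 3/19
= 16/285 * 3/19 = 16/1805

16/1805


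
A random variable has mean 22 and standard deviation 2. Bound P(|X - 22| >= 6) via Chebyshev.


k = 6/2 = 3
Chebyshev: P(|X-mu| >= k*sigma) <= 1/k^2 = 1/3^2 = 1/9

1/9


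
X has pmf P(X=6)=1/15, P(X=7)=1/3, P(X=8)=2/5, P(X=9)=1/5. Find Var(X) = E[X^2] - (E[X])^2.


E[X] = 116/15, E[X^2] = 908/15
Var(X) = E[X^2] - (E[X])^2 = 908/15 - (116/15)^2 = 164/225

164/225


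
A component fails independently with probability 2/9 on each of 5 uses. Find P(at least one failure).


P(at least one) = 1 - P(none)
P(none) = (1 - 2/9)^5 = (7/9)^5 = 16807/59049
P(at least one) = 1 - 16807/59049 = 42242/59049

42242/59049


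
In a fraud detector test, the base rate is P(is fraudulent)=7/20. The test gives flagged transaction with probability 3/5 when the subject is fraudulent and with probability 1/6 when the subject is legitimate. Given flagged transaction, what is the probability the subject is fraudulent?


P(A) = P(A|B)P(B) + P(A|B')P(B') = 3/5*7/20 + 1/6*13/20 = 191/600
P(B|A) = P(A|B)P(B)/P(A) = (21/100)/(191/600) = 126/191

126/191


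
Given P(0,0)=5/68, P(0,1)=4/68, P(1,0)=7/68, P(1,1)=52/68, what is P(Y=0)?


P(Y=0) = P(0,0)+P(1,0) = 5/68 + 7/68 = 12/68 = 3/17

3/17


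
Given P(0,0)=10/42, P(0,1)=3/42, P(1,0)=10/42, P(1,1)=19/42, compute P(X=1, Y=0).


Read from table: P(X=1, Y=0) = 10/42 = 5/21

5/21


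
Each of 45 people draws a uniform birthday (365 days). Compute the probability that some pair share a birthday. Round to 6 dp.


P(all different) = prod((365-i)/365 for i=0..44) = 0.059024
P(at least one match) = 1 - 0.059024 = 0.940976

0.940976


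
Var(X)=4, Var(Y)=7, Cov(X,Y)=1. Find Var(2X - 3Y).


Var(2X - 3Y) = 2^2*Var(X) + (-3)^2*Var(Y) + 2*2*(-3)*Cov(X,Y)
= 4*4 + 9*7 - 12*1
= 16 + 63 - 12 = 67

67


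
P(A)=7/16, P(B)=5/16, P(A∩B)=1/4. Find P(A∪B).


P(A∪B) = P(A) + P(B) - P(A∩B)
= 7/16 + 5/16 - 1/4 = 1/2

1/2


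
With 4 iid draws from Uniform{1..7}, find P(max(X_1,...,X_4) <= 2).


P(max <= 2) = P(all X_i <= 2) = (P(X_1 <= 2))^4
= (2/7)^4 = 16/2401

16/2401


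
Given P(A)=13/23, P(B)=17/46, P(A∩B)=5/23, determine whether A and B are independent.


P(A)*P(B) = 13/23*17/46 = 221/1058
P(A∩B) = 5/23 != 221/1058, so not independent

No, A and B are not independent


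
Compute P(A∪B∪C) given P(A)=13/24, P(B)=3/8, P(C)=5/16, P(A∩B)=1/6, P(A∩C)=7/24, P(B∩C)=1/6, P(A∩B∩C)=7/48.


P(A∪B∪C) = P(A)+P(B)+P(C) - P(AB)-P(AC)-P(BC) + P(ABC)
= 13/24+3/8+5/16 - 1/6-7/24-1/6 + 7/48
= 3/4

3/4


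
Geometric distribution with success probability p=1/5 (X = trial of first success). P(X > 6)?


P(X > 6) = P(first 6 trials all fail) = (1-p)^6 = (4/5)^6 = 4096/15625

4096/15625


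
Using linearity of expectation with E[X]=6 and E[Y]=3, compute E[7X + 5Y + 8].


E[7X + 5Y + 8] = 7*E[X] + 5*E[Y] + 8
= (7)*(6) + (5)*(3) + (8)
= 42 + 15 + 8 = 65

65


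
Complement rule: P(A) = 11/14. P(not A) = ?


P(A') = 1 - P(A) = 1 - 11/14 = 3/14

3/14


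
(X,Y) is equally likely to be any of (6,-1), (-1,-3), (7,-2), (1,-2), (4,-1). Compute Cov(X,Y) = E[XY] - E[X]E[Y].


E[X]=17/5, E[Y]=-9/5, E[XY]=-23/5
Cov(X,Y) = E[XY] - E[X]E[Y] = -23/5 - 17/5*-9/5 = 38/25

38/25


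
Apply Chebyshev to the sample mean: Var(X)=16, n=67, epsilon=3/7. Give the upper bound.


Var(Xbar) = Var(X)/n = 16/67
Chebyshev: P(|Xbar-mu| >= 3/7) <= Var(Xbar)/(3/7)^2 = (16/67)/(9/49) = 784/603
Bound exceeds 1, so trivial bound: 1

1


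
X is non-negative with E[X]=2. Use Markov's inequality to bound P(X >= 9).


Markov: P(X >= a) <= E[X]/a
P(X >= 9) <= 2/9

2/9


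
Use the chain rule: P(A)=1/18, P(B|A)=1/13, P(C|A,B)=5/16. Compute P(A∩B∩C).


P(A∩B∩C) = P(A) * P(B|A) * P(C|A∩B)
= 1/18 * 1/13 * 5/16
= 1/234 * 5/16 = 5/3744

5/3744


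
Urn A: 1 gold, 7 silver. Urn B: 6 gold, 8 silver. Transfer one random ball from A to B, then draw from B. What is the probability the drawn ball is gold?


P(transfer gold) = 1/8; P(transfer silver) = 7/8
If gold transferred: Urn II has 7 gold of 15, so P(gold|gold moved) = 7/15
If silver transferred: Urn II has 6 gold of 15, so P(gold|silver moved) = 2/5
By total probability: P(gold) = 1/8*7/15 + 7/8*2/5 = 49/120

49/120


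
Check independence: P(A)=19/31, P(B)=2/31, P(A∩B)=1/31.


P(A)*P(B) = 19/31*2/31 = 38/961
P(A∩B) = 1/31 != 38/961, so not independent

No, A and B are not independent


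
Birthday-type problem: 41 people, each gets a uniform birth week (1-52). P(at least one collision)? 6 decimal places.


P(all different) = prod((52-i)/52 for i=0..40) = 0.000000
P(at least one match) = 1 - 0.000000 = 1.000000

1.000000


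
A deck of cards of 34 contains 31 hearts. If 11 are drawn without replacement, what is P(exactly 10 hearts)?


P(X=10) = C(31,10)*C(3,1) / C(34,11)
= 44352165*3 / 286097760
= 133056495/286097760 = 253/544

253/544


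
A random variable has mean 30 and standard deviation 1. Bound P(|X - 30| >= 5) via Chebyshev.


k = 5/1 = 5
Chebyshev: P(|X-mu| >= k*sigma) <= 1/k^2 = 1/5^2 = 1/25

1/25


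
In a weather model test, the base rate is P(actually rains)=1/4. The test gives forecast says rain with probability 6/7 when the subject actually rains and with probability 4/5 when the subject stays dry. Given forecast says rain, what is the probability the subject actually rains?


P(A) = P(A|B)P(B) + P(A|B')P(B') = 6/7*1/4 + 4/5*3/4 = 57/70
P(B|A) = P(A|B)P(B)/P(A) = (3/14)/(57/70) = 5/19

5/19


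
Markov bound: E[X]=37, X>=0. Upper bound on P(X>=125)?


Markov: P(X >= a) <= E[X]/a
P(X >= 125) <= 37/125

37/125


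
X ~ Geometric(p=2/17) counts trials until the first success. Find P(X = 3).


P(X=3) = (1-p)^2 * p = (15/17)^2 * 2/17
= 225/289 * 2/17 = 450/4913

450/4913


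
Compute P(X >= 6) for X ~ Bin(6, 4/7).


P(X>=6) = P(X=6)
= 4096/117649
= 4096/117649

4096/117649


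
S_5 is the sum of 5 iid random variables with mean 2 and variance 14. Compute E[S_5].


E[S_n] = n*E[X_1] = 5*2 = 10

10


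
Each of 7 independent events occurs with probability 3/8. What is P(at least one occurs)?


P(at least one) = 1 - P(none)
P(none) = (1 - 3/8)^7 = (5/8)^7 = 78125/2097152
P(at least one) = 1 - 78125/2097152 = 2019027/2097152

2019027/2097152


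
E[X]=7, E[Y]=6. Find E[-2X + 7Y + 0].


E[-2X + 7Y + 0] = -2*E[X] + 7*E[Y] + 0
= (-2)*(7) + (7)*(6) + (0)
= -14 + 42 + 0 = 28

28


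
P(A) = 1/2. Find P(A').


P(A') = 1 - P(A) = 1 - 1/2 = 1/2

1/2


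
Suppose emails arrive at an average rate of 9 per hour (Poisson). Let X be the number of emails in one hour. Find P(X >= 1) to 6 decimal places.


P(X>=1) = 1 - P(X<=0) = 1 - (e^(-9)*9^0/0!)
≈ 1 - 0.0001234098 = 0.9998765902
≈ 0.999877

0.999877


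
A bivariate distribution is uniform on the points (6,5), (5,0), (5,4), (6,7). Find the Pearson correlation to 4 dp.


Cov(X,Y) = 1.0000, Var(X) = 0.2500, Var(Y) = 6.5000
rho = Cov/(sqrt(VarX)*sqrt(VarY)) = 0.7845

0.7845


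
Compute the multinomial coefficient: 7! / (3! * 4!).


7! = 5040
Denominator: 3!=6 * 4!=24
Coefficient = 5040 / 144 = 35

35


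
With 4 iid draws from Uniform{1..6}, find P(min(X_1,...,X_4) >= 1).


P(min >= 1) = P(all X_i >= 1) = (P(X_1 >= 1))^4
= (6/6)^4 = 1^4 = 1

1


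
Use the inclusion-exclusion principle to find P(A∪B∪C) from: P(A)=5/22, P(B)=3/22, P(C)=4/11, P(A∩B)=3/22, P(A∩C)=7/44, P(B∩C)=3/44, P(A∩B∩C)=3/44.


P(A∪B∪C) = P(A)+P(B)+P(C) - P(AB)-P(AC)-P(BC) + P(ABC)
= 5/22+3/22+4/11 - 3/22-7/44-3/44 + 3/44
= 19/44

19/44


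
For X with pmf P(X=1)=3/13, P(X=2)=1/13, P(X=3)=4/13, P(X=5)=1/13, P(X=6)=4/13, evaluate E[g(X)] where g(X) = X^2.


E[X^2] = sum(g(x)*P(x))
= 1*3/13 + 4*1/13 + 9*4/13 + 25*1/13 + 36*4/13
= 212/13

212/13


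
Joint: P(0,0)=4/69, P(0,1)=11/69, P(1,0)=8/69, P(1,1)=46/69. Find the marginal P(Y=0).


P(Y=0) = P(0,0)+P(1,0) = 4/69 + 8/69 = 12/69 = 4/23

4/23


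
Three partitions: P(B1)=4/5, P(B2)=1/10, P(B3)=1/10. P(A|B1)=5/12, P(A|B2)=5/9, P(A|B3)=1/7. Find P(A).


P(A) = P(A|B1)P(B1) + P(A|B2)P(B2) + P(A|B3)P(B3)
= 5/12*4/5 + 5/9*1/10 + 1/7*1/10
= 1/3 + 1/18 + 1/70 = 127/315

127/315


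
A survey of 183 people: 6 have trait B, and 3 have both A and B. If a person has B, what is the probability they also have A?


P(A|B) = P(A∩B)/P(B) = (3/183)/(6/183) = 3/6 = 1/2

1/2


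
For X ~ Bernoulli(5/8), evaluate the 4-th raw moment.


For Bernoulli: X in {0,1}
E[X^4] = 0^4*(1-5/8) + 1^4*5/8 = 5/8

5/8


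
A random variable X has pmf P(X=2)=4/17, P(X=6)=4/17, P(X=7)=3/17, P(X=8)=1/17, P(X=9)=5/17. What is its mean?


E[X] = sum(x * P(x))
= 2*4/17 + 6*4/17 + 7*3/17 + 8*1/17 + 9*5/17
= 106/17

106/17


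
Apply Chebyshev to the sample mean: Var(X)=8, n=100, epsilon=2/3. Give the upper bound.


Var(Xbar) = Var(X)/n = 8/100
Chebyshev: P(|Xbar-mu| >= 2/3) <= Var(Xbar)/(2/3)^2 = (2/25)/(4/9) = 9/50

9/50


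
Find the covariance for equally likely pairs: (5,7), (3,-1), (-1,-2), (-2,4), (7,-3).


E[X]=12/5, E[Y]=1, E[XY]=1
Cov(X,Y) = E[XY] - E[X]E[Y] = 1 - 12/5*1 = -7/5

-7/5


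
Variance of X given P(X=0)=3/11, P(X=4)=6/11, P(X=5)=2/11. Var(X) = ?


E[X] = 34/11, E[X^2] = 146/11
Var(X) = E[X^2] - (E[X])^2 = 146/11 - (34/11)^2 = 450/121

450/121


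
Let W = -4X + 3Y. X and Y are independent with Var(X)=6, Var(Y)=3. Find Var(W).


Independence => Cov(X,Y)=0
Var(-4X + 3Y) = (-4)^2*Var(X) + 3^2*Var(Y)
= 16*6 + 9*3 = 123

123


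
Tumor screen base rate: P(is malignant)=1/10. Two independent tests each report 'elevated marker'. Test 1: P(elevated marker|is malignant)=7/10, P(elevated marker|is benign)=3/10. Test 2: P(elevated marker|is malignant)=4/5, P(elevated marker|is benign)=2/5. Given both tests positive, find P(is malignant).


After test 1: P(+) = 7/10*1/10 + 3/10*9/10 = 17/50
P(B|+) = (7/100)/(17/50) = 7/34
After test 2 (use post1 as new prior): P(+) = 4/5*7/34 + 2/5*27/34 = 41/85
P(B|+,+) = (14/85)/(41/85) = 14/41

14/41


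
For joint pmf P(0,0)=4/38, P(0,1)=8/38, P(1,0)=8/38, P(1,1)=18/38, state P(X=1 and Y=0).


Read from table: P(X=1, Y=0) = 8/38 = 4/19

4/19


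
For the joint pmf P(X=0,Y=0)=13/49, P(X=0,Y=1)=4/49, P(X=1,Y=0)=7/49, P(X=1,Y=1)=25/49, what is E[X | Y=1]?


P(Y=1) = 29/49
E[X|Y=1] = (0*4 + 1*25)/29 = 25/29

25/29


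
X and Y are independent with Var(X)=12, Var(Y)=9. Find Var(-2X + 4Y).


Independence => Cov(X,Y)=0
Var(-2X + 4Y) = (-2)^2*Var(X) + 4^2*Var(Y)
= 4*12 + 16*9 = 192

192


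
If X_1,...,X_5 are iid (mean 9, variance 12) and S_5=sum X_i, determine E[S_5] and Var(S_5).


E[S_n] = n*mu = 5*9 = 45
Var(S_n) = n*sigma^2 = 5*12 = 60

E[S_5]=45, Var(S_5)=60


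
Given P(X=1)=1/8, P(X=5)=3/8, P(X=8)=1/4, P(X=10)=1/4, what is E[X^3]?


E[X^3] = sum(g(x)*P(x))
= 1*1/8 + 125*3/8 + 512*1/4 + 1000*1/4
= 425

425


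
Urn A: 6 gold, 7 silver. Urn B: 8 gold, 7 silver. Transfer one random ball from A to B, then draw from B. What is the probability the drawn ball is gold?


P(transfer gold) = 6/13; P(transfer silver) = 7/13
If gold transferred: Urn II has 9 gold of 16, so P(gold|gold moved) = 9/16
If silver transferred: Urn II has 8 gold of 16, so P(gold|silver moved) = 1/2
By total probability: P(gold) = 6/13*9/16 + 7/13*1/2 = 55/104

55/104


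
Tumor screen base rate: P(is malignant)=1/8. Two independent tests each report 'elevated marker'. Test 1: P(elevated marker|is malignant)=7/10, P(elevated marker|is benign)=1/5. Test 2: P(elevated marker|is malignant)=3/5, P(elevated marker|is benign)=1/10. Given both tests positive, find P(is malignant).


After test 1: P(+) = 7/10*1/8 + 1/5*7/8 = 21/80
P(B|+) = (7/80)/(21/80) = 1/3
After test 2 (use post1 as new prior): P(+) = 3/5*1/3 + 1/10*2/3 = 4/15
P(B|+,+) = (1/5)/(4/15) = 3/4

3/4


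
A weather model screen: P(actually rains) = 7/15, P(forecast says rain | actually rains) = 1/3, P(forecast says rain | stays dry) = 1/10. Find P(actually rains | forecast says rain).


P(A) = P(A|B)P(B) + P(A|B')P(B') = 1/3*7/15 + 1/10*8/15 = 47/225
P(B|A) = P(A|B)P(B)/P(A) = (7/45)/(47/225) = 35/47

35/47


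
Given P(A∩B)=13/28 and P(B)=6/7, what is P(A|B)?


P(A|B) = P(A∩B)/P(B) = (26/56)/(48/56) = 26/48 = 13/24

13/24


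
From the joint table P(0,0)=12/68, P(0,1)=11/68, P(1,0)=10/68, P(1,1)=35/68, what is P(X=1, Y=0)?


Read from table: P(X=1, Y=0) = 10/68 = 5/34

5/34


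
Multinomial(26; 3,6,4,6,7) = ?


26! = 403291461126605635584000000
Denominator: 3!=6 * 6!=720 * 4!=24 * 6!=720 * 7!=5040
Coefficient = 403291461126605635584000000 / 376233984000 = 1071916621776000

1071916621776000


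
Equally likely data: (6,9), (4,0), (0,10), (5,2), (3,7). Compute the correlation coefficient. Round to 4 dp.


Cov(X,Y) = -3.1600, Var(X) = 4.2400, Var(Y) = 15.4400
rho = Cov/(sqrt(VarX)*sqrt(VarY)) = -0.3906

-0.3906


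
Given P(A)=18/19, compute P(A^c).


P(A') = 1 - P(A) = 1 - 18/19 = 1/19

1/19


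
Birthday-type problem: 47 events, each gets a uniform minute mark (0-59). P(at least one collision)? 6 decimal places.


P(all different) = prod((60-i)/60 for i=0..46) = 0.000000
P(at least one match) = 1 - 0.000000 = 1.000000

1.000000


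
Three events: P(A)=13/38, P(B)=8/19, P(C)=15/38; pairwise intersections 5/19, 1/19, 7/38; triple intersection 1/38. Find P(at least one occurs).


P(A∪B∪C) = P(A)+P(B)+P(C) - P(AB)-P(AC)-P(BC) + P(ABC)
= 13/38+8/19+15/38 - 5/19-1/19-7/38 + 1/38
= 13/19

13/19


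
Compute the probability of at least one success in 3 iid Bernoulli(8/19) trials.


P(at least one) = 1 - P(none)
P(none) = (1 - 8/19)^3 = (11/19)^3 = 1331/6859
P(at least one) = 1 - 1331/6859 = 5528/6859

5528/6859


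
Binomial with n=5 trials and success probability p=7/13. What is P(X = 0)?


P(X=0) = C(5,0) * p^0 * (1-p)^5
= 1 * 1 * 7776/371293
= 7776/371293

7776/371293


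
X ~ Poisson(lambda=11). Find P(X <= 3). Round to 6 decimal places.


P(X<=3) = e^(-11)*11^0/0! + e^(-11)*11^1/1! + e^(-11)*11^2/2! + e^(-11)*11^3/3!
≈ 0.0000167017 + 0.0001837187 + 0.0010104529 + 0.0037049940
= 0.0049158673
≈ 0.004916

0.004916


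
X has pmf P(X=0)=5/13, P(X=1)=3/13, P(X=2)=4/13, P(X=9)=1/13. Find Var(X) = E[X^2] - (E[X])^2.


E[X] = 20/13, E[X^2] = 100/13
Var(X) = E[X^2] - (E[X])^2 = 100/13 - (20/13)^2 = 900/169

900/169


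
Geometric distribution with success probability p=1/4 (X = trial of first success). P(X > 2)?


P(X > 2) = P(first 2 trials all fail) = (1-p)^2 = (3/4)^2 = 9/16

9/16


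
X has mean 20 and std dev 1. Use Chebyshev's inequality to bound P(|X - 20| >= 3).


k = 3/1 = 3
Chebyshev: P(|X-mu| >= k*sigma) <= 1/k^2 = 1/3^2 = 1/9

1/9


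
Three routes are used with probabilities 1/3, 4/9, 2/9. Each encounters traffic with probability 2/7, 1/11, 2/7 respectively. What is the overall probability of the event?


P(A) = P(A|B1)P(B1) + P(A|B2)P(B2) + P(A|B3)P(B3)
= 2/7*1/3 + 1/11*4/9 + 2/7*2/9
= 2/21 + 4/99 + 4/63 = 46/231

46/231


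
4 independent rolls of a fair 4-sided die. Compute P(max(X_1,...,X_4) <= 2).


P(max <= 2) = P(all X_i <= 2) = (P(X_1 <= 2))^4
= (2/4)^4 = (1/2)^4 = 1/16

1/16


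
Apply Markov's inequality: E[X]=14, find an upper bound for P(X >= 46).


Markov: P(X >= a) <= E[X]/a
P(X >= 46) <= 14/46 = 7/23

7/23


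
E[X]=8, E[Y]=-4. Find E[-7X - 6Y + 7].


E[-7X - 6Y + 7] = -7*E[X] - 6*E[Y] + 7
= (-7)*(8) + (-6)*(-4) + (7)
= -56 + 24 + 7 = -25

-25


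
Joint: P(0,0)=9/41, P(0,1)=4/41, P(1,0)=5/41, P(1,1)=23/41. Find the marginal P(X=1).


P(X=1) = P(1,0)+P(1,1) = 5/41 + 23/41 = 28/41

28/41


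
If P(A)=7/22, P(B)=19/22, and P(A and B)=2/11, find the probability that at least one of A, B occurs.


P(A∪B) = P(A) + P(B) - P(A∩B)
= 7/22 + 19/22 - 2/11 = 1

1


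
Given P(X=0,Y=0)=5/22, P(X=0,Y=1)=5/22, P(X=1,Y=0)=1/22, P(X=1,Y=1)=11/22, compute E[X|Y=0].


P(Y=0) = 6/22
E[X|Y=0] = (0*5 + 1*1)/6 = 1/6

1/6


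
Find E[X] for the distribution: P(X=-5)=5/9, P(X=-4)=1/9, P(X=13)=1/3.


E[X] = sum(x * P(x))
= -5*5/9 - 4*1/9 + 13*1/3
= 10/9

10/9


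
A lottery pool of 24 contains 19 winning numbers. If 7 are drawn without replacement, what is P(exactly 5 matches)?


P(X=5) = C(19,5)*C(5,2) / C(24,7)
= 11628*10 / 346104
= 116280/346104 = 85/253

85/253


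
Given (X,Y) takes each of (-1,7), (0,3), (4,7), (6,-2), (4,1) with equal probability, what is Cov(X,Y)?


E[X]=13/5, E[Y]=16/5, E[XY]=13/5
Cov(X,Y) = E[XY] - E[X]E[Y] = 13/5 - 13/5*16/5 = -143/25

-143/25


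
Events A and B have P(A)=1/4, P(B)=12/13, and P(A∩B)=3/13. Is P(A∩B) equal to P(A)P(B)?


P(A)*P(B) = 1/4*12/13 = 3/13
P(A∩B) = 3/13, which equals P(A)P(B), so independent

Yes, A and B are independent


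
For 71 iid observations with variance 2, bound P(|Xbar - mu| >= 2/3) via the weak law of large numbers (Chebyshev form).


Var(Xbar) = Var(X)/n = 2/71
Chebyshev: P(|Xbar-mu| >= 2/3) <= Var(Xbar)/(2/3)^2 = (2/71)/(4/9) = 9/142

9/142


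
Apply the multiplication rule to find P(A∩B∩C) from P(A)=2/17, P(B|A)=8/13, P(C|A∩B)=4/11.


P(A∩B∩C) = P(A) * P(B|A) * P(C|A∩B)
= 2/17 * 8/13 * 4/11
= 16/221 * 4/11 = 64/2431

64/2431


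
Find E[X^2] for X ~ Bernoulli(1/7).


For Bernoulli: X in {0,1}
E[X^2] = 0^2*(1-1/7) + 1^2*1/7 = 1/7

1/7


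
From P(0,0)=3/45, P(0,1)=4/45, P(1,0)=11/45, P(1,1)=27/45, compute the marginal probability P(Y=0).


P(Y=0) = P(0,0)+P(1,0) = 3/45 + 11/45 = 14/45

14/45


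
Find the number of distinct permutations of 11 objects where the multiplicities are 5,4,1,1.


11! = 39916800
Denominator: 5!=120 * 4!=24 * 1!=1 * 1!=1
Coefficient = 39916800 / 2880 = 13860

13860


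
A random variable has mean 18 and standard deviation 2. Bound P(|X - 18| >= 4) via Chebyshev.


k = 4/2 = 2
Chebyshev: P(|X-mu| >= k*sigma) <= 1/k^2 = 1/2^2 = 1/4

1/4


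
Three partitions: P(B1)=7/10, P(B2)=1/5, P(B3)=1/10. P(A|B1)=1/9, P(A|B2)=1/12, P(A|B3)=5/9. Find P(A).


P(A) = P(A|B1)P(B1) + P(A|B2)P(B2) + P(A|B3)P(B3)
= 1/9*7/10 + 1/12*1/5 + 5/9*1/10
= 7/90 + 1/60 + 1/18 = 3/20

3/20


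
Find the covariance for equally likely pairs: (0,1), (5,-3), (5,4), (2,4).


E[X]=3, E[Y]=3/2, E[XY]=13/4
Cov(X,Y) = E[XY] - E[X]E[Y] = 13/4 - 3*3/2 = -5/4

-5/4


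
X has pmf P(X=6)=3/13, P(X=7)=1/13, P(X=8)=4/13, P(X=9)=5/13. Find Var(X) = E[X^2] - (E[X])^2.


E[X] = 102/13, E[X^2] = 818/13
Var(X) = E[X^2] - (E[X])^2 = 818/13 - (102/13)^2 = 230/169

230/169


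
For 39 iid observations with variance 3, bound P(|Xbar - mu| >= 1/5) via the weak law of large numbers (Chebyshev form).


Var(Xbar) = Var(X)/n = 3/39
Chebyshev: P(|Xbar-mu| >= 1/5) <= Var(Xbar)/(1/5)^2 = (1/13)/(1/25) = 25/13
Bound exceeds 1, so trivial bound: 1

1


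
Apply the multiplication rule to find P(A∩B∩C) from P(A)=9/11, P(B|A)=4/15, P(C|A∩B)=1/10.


P(A∩B∩C) = P(A) * P(B|A) * P(C|A∩B)
= 9/11 * 4/15 * 1/10
= 12/55 * 1/10 = 6/275

6/275


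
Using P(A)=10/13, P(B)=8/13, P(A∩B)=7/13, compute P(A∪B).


P(A∪B) = P(A) + P(B) - P(A∩B)
= 10/13 + 8/13 - 7/13 = 11/13

11/13


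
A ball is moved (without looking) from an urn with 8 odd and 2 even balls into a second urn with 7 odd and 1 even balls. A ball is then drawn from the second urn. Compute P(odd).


P(transfer odd) = 8/10 = 4/5; P(transfer even) = 1/5
If odd transferred: Urn II has 8 odd of 9, so P(odd|odd moved) = 8/9
If even transferred: Urn II has 7 odd of 9, so P(odd|even moved) = 7/9
By total probability: P(odd) = 4/5*8/9 + 1/5*7/9 = 13/15

13/15


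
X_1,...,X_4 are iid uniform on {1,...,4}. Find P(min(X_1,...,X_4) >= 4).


P(min >= 4) = P(all X_i >= 4) = (P(X_1 >= 4))^4
= (1/4)^4 = 1/256

1/256


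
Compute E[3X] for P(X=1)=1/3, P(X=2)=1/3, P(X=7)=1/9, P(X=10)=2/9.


E[3X] = sum(g(x)*P(x))
= 3*1/3 + 6*1/3 + 21*1/9 + 30*2/9
= 12

12


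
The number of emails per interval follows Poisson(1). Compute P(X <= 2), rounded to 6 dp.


P(X<=2) = e^(-1)*1^0/0! + e^(-1)*1^1/1! + e^(-1)*1^2/2!
≈ 0.3678794412 + 0.3678794412 + 0.1839397206
= 0.9196986030
≈ 0.919699

0.919699


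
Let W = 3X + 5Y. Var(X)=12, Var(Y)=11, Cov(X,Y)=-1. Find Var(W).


Var(3X + 5Y) = 3^2*Var(X) + 5^2*Var(Y) + 2*3*5*Cov(X,Y)
= 9*12 + 25*11 + 30*(-1)
= 108 + 275 - 30 = 353

353


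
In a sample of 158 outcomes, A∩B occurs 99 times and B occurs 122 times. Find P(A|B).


P(A|B) = P(A∩B)/P(B) = (99/158)/(122/158) = 99/122

99/122


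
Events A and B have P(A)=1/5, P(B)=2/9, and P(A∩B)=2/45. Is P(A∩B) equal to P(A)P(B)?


P(A)*P(B) = 1/5*2/9 = 2/45
P(A∩B) = 2/45, which equals P(A)P(B), so independent

Yes, A and B are independent


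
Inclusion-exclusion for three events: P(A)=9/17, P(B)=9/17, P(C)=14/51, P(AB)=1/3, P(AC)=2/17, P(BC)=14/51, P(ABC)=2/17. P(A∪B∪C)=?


P(A∪B∪C) = P(A)+P(B)+P(C) - P(AB)-P(AC)-P(BC) + P(ABC)
= 9/17+9/17+14/51 - 1/3-2/17-14/51 + 2/17
= 37/51

37/51


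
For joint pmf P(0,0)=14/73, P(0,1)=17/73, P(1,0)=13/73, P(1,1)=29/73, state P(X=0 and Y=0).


Read from table: P(X=0, Y=0) = 14/73

14/73


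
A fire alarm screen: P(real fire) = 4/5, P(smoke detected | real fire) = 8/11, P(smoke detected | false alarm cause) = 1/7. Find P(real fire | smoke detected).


P(A) = P(A|B)P(B) + P(A|B')P(B') = 8/11*4/5 + 1/7*1/5 = 47/77
P(B|A) = P(A|B)P(B)/P(A) = (32/55)/(47/77) = 224/235

224/235


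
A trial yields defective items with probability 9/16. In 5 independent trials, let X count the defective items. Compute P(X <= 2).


P(X<=2) = P(X=0) + P(X=1) + P(X=2)
= 16807/1048576 + 108045/1048576 + 138915/524288
= 201341/524288

201341/524288


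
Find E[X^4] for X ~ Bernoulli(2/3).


For Bernoulli: X in {0,1}
E[X^4] = 0^4*(1-2/3) + 1^4*2/3 = 2/3

2/3


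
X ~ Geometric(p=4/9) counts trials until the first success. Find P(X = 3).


P(X=3) = (1-p)^2 * p = (5/9)^2 * 4/9
= 25/81 * 4/9 = 100/729

100/729


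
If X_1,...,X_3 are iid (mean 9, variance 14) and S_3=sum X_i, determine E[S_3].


E[S_n] = n*E[X_1] = 3*9 = 27

27


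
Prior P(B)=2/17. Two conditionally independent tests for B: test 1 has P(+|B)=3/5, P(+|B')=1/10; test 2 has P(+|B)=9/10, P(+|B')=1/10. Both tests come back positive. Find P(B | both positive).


After test 1: P(+) = 3/5*2/17 + 1/10*15/17 = 27/170
P(B|+) = (6/85)/(27/170) = 4/9
After test 2 (use post1 as new prior): P(+) = 9/10*4/9 + 1/10*5/9 = 41/90
P(B|+,+) = (2/5)/(41/90) = 36/41

36/41


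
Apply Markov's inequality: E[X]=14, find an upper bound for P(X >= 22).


Markov: P(X >= a) <= E[X]/a
P(X >= 22) <= 14/22 = 7/11

7/11


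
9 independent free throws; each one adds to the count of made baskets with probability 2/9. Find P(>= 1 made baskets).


P(at least one) = 1 - P(none)
P(none) = (1 - 2/9)^9 = (7/9)^9 = 40353607/387420489
P(at least one) = 1 - 40353607/387420489 = 347066882/387420489

347066882/387420489


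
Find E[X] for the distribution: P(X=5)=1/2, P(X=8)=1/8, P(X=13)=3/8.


E[X] = sum(x * P(x))
= 5*1/2 + 8*1/8 + 13*3/8
= 67/8

67/8


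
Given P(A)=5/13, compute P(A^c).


P(A') = 1 - P(A) = 1 - 5/13 = 8/13

8/13


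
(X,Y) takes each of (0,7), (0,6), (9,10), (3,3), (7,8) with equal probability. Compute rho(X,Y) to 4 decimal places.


Cov(X,Y) = 5.1600, Var(X) = 13.3600, Var(Y) = 5.3600
rho = Cov/(sqrt(VarX)*sqrt(VarY)) = 0.6098

0.6098


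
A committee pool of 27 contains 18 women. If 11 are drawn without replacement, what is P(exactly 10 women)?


P(X=10) = C(18,10)*C(9,1) / C(27,11)
= 43758*9 / 13037895
= 393822/13037895 = 66/2185

66/2185


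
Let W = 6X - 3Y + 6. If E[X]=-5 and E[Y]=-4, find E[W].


E[6X - 3Y + 6] = 6*E[X] - 3*E[Y] + 6
= (6)*(-5) + (-3)*(-4) + (6)
= -30 + 12 + 6 = -12

-12


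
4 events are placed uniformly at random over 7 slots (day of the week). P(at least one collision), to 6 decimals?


P(all different) = prod((7-i)/7 for i=0..3) = 0.349854
P(at least one match) = 1 - 0.349854 = 0.650146

0.650146


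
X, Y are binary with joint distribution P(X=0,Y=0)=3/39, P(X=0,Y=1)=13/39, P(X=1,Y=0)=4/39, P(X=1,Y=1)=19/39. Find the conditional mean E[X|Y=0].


P(Y=0) = 7/39
E[X|Y=0] = (0*3 + 1*4)/7 = 4/7

4/7


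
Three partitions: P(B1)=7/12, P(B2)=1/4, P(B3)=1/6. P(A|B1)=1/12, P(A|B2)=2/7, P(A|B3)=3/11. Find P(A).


P(A) = P(A|B1)P(B1) + P(A|B2)P(B2) + P(A|B3)P(B3)
= 1/12*7/12 + 2/7*1/4 + 3/11*1/6
= 7/144 + 1/14 + 1/22 = 1835/11088

1835/11088


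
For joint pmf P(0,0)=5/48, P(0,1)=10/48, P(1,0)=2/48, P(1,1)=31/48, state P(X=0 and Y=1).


Read from table: P(X=0, Y=1) = 10/48 = 5/24

5/24


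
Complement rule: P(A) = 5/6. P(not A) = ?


P(A') = 1 - P(A) = 1 - 5/6 = 1/6

1/6


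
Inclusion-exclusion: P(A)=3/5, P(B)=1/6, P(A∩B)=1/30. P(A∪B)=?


P(A∪B) = P(A) + P(B) - P(A∩B)
= 3/5 + 1/6 - 1/30 = 11/15

11/15


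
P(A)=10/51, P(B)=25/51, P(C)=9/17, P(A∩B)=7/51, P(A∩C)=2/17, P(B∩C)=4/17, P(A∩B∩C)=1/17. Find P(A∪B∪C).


P(A∪B∪C) = P(A)+P(B)+P(C) - P(AB)-P(AC)-P(BC) + P(ABC)
= 10/51+25/51+9/17 - 7/51-2/17-4/17 + 1/17
= 40/51

40/51


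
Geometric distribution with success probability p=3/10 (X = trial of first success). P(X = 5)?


P(X=5) = (1-p)^4 * p = (7/10)^4 * 3/10
= 2401/10000 * 3/10 = 7203/100000

7203/100000


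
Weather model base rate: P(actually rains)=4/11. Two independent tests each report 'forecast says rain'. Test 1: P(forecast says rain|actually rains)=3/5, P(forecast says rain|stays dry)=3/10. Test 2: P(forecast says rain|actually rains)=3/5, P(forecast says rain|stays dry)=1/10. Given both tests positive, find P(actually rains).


After test 1: P(+) = 3/5*4/11 + 3/10*7/11 = 9/22
P(B|+) = (12/55)/(9/22) = 8/15
After test 2 (use post1 as new prior): P(+) = 3/5*8/15 + 1/10*7/15 = 11/30
P(B|+,+) = (8/25)/(11/30) = 48/55

48/55


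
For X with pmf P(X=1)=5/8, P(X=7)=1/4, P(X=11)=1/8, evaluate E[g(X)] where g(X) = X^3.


E[X^3] = sum(g(x)*P(x))
= 1*5/8 + 343*1/4 + 1331*1/8
= 1011/4

1011/4


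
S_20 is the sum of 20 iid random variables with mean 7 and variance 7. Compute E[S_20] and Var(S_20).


E[S_n] = n*mu = 20*7 = 140
Var(S_n) = n*sigma^2 = 20*7 = 140

E[S_20]=140, Var(S_20)=140


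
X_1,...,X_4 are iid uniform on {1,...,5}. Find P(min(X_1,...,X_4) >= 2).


P(min >= 2) = P(all X_i >= 2) = (P(X_1 >= 2))^4
= (4/5)^4 = 256/625

256/625


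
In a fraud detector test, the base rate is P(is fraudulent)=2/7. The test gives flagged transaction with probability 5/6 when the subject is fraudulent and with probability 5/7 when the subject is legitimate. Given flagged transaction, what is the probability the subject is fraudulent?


P(A) = P(A|B)P(B) + P(A|B')P(B') = 5/6*2/7 + 5/7*5/7 = 110/147
P(B|A) = P(A|B)P(B)/P(A) = (5/21)/(110/147) = 7/22

7/22


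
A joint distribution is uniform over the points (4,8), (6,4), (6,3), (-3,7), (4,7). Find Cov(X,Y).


E[X]=17/5, E[Y]=29/5, E[XY]=81/5
Cov(X,Y) = E[XY] - E[X]E[Y] = 81/5 - 17/5*29/5 = -88/25

-88/25


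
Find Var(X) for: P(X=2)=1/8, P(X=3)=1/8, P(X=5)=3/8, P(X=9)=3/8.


E[X] = 47/8, E[X^2] = 331/8
Var(X) = E[X^2] - (E[X])^2 = 331/8 - (47/8)^2 = 439/64

439/64


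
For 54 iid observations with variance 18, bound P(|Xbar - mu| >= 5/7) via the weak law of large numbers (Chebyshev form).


Var(Xbar) = Var(X)/n = 18/54
Chebyshev: P(|Xbar-mu| >= 5/7) <= Var(Xbar)/(5/7)^2 = (1/3)/(25/49) = 49/75

49/75


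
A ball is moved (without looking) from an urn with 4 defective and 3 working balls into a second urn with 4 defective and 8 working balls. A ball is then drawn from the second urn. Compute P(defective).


P(transfer defective) = 4/7; P(transfer working) = 3/7
If defective transferred: Urn II has 5 defective of 13, so P(defective|defective moved) = 5/13
If working transferred: Urn II has 4 defective of 13, so P(defective|working moved) = 4/13
By total probability: P(defective) = 4/7*5/13 + 3/7*4/13 = 32/91

32/91


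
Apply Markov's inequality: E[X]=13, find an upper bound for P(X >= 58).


Markov: P(X >= a) <= E[X]/a
P(X >= 58) <= 13/58

13/58


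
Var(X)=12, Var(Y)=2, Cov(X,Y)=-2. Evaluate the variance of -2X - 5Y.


Var(-2X - 5Y) = (-2)^2*Var(X) + (-5)^2*Var(Y) + 2*(-2)*(-5)*Cov(X,Y)
= 4*12 + 25*2 + 20*(-2)
= 48 + 50 - 40 = 58

58


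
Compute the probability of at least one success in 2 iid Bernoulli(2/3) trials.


P(at least one) = 1 - P(none)
P(none) = (1 - 2/3)^2 = (1/3)^2 = 1/9
P(at least one) = 1 - 1/9 = 8/9

8/9


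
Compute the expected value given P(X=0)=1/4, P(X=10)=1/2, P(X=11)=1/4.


E[X] = sum(x * P(x))
= 0*1/4 + 10*1/2 + 11*1/4
= 31/4

31/4


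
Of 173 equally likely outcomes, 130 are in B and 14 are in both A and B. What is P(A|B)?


P(A|B) = P(A∩B)/P(B) = (14/173)/(130/173) = 14/130 = 7/65

7/65


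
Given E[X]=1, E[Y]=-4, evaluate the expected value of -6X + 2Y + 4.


E[-6X + 2Y + 4] = -6*E[X] + 2*E[Y] + 4
= (-6)*(1) + (2)*(-4) + (4)
= -6 - 8 + 4 = -10

-10


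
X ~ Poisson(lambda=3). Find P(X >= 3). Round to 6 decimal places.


P(X>=3) = 1 - P(X<=2) = 1 - (e^(-3)*3^0/0! + e^(-3)*3^1/1! + e^(-3)*3^2/2!)
≈ 1 - (0.0497870684 + 0.1493612051 + 0.2240418077)
= 1 - 0.4231900812 = 0.5768099188
≈ 0.576810

0.576810


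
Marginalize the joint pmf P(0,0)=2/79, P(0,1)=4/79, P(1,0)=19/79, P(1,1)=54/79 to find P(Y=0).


P(Y=0) = P(0,0)+P(1,0) = 2/79 + 19/79 = 21/79

21/79


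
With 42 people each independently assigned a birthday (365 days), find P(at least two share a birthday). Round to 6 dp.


P(all different) = prod((365-i)/365 for i=0..41) = 0.085970
P(at least one match) = 1 - 0.085970 = 0.914030

0.914030


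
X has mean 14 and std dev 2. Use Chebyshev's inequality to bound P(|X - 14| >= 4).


k = 4/2 = 2
Chebyshev: P(|X-mu| >= k*sigma) <= 1/k^2 = 1/2^2 = 1/4

1/4


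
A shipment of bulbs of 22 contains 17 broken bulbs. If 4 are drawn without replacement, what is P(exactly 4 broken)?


P(X=4) = C(17,4)*C(5,0) / C(22,4)
= 2380*1 / 7315
= 2380/7315 = 68/209

68/209


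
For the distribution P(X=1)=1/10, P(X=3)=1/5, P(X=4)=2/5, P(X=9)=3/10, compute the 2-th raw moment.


E[X^2] = sum(x^2 * P(x))
= 1*1/10 + 9*1/5 + 16*2/5 + 81*3/10
= 163/5

163/5


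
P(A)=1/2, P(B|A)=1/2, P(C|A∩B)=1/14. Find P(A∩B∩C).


P(A∩B∩C) = P(A) * P(B|A) * P(C|A∩B)
= 1/2 * 1/2 * 1/14
= 1/4 * 1/14 = 1/56

1/56


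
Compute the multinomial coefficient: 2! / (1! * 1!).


2! = 2
Denominator: 1!=1 * 1!=1
Coefficient = 2 / 1 = 2

2


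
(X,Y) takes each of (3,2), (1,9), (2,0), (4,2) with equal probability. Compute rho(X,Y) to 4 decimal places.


Cov(X,Y) = -2.3750, Var(X) = 1.2500, Var(Y) = 11.6875
rho = Cov/(sqrt(VarX)*sqrt(VarY)) = -0.6214

-0.6214


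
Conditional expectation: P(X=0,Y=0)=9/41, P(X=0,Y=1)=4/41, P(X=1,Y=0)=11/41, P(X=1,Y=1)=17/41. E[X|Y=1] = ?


P(Y=1) = 21/41
E[X|Y=1] = (0*4 + 1*17)/21 = 17/21

17/21


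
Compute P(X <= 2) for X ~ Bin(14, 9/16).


P(X<=2) = P(X=0) + P(X=1) + P(X=2)
= 678223072849/72057594037927936 + 6104007655641/36028797018963968 + 102024127958571/72057594037927936
= 57455183171351/36028797018963968

57455183171351/36028797018963968


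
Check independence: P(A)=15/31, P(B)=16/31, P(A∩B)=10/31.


P(A)*P(B) = 15/31*16/31 = 240/961
P(A∩B) = 10/31 != 240/961, so not independent

No, A and B are not independent


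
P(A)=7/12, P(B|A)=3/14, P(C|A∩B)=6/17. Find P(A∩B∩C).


P(A∩B∩C) = P(A) * P(B|A) * P(C|A∩B)
= 7/12 * 3/14 * 6/17
= 1/8 * 6/17 = 3/68

3/68


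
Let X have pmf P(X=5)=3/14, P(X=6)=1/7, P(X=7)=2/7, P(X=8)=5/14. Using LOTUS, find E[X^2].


E[X^2] = sum(g(x)*P(x))
= 25*3/14 + 36*1/7 + 49*2/7 + 64*5/14
= 663/14

663/14


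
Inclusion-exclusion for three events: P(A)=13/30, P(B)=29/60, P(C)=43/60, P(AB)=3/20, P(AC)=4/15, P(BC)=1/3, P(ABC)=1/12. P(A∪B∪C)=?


P(A∪B∪C) = P(A)+P(B)+P(C) - P(AB)-P(AC)-P(BC) + P(ABC)
= 13/30+29/60+43/60 - 3/20-4/15-1/3 + 1/12
= 29/30

29/30


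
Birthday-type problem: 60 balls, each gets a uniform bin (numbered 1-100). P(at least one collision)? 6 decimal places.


P(all different) = prod((100-i)/100 for i=0..59) = 0.000000
P(at least one match) = 1 - 0.000000 = 1.000000

1.000000


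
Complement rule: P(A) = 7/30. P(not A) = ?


P(A') = 1 - P(A) = 1 - 7/30 = 23/30

23/30


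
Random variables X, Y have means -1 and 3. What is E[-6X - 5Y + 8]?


E[-6X - 5Y + 8] = -6*E[X] - 5*E[Y] + 8
= (-6)*(-1) + (-5)*(3) + (8)
= 6 - 15 + 8 = -1

-1


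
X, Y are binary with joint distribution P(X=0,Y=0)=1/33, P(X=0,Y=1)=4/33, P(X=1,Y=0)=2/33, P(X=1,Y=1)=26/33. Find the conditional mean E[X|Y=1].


P(Y=1) = 30/33
E[X|Y=1] = (0*4 + 1*26)/30 = 26/30 = 13/15

13/15


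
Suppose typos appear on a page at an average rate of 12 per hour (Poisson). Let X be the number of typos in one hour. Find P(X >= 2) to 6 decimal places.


P(X>=2) = 1 - P(X<=1) = 1 - (e^(-12)*12^0/0! + e^(-12)*12^1/1!)
≈ 1 - (0.0000061442 + 0.0000737305)
= 1 - 0.0000798747 = 0.9999201253
≈ 0.999920

0.999920


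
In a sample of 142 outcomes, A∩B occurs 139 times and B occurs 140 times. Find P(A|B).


P(A|B) = P(A∩B)/P(B) = (139/142)/(140/142) = 139/140

139/140


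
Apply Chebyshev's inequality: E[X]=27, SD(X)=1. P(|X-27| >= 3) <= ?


k = 3/1 = 3
Chebyshev: P(|X-mu| >= k*sigma) <= 1/k^2 = 1/3^2 = 1/9

1/9


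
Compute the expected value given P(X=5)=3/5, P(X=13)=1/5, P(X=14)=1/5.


E[X] = sum(x * P(x))
= 5*3/5 + 13*1/5 + 14*1/5
= 42/5

42/5


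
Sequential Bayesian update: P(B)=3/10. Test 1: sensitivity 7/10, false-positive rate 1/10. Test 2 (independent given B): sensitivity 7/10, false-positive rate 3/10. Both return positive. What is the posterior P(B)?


After test 1: P(+) = 7/10*3/10 + 1/10*7/10 = 7/25
P(B|+) = (21/100)/(7/25) = 3/4
After test 2 (use post1 as new prior): P(+) = 7/10*3/4 + 3/10*1/4 = 3/5
P(B|+,+) = (21/40)/(3/5) = 7/8

7/8


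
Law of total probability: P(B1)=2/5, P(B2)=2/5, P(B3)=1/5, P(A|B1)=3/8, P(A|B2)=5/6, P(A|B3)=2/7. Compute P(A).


P(A) = P(A|B1)P(B1) + P(A|B2)P(B2) + P(A|B3)P(B3)
= 3/8*2/5 + 5/6*2/5 + 2/7*1/5
= 3/20 + 1/3 + 2/35 = 227/420

227/420
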